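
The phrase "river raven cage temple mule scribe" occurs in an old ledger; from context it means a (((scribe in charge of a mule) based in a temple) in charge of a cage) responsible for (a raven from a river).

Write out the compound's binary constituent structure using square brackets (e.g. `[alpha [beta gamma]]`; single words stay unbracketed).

[[river raven] [cage [temple [mule scribe]]]]

At the top level: head "scribe" (specifically "cage temple mule scribe"); modifier "river raven".
Within "river raven", the head is "raven" and the modifier is "river".
Within "cage temple mule scribe", the head is "scribe" (specifically "temple mule scribe") and the modifier is "cage".
Within "temple mule scribe", the head is "scribe" (specifically "mule scribe") and the modifier is "temple".
Within "mule scribe", the head is "scribe" and the modifier is "mule".
So the structure is [[river raven] [cage [temple [mule scribe]]]].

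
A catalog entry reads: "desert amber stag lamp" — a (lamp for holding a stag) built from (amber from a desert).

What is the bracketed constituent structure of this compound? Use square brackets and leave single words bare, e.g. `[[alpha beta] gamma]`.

The outermost head in the paraphrase is "lamp" (specifically "stag lamp"), modified by "desert amber".
"desert amber" → head "amber", modifier "desert".
"stag lamp" → head "lamp", modifier "stag".
Assembled: [[desert amber] [stag lamp]].

[[desert amber] [stag lamp]]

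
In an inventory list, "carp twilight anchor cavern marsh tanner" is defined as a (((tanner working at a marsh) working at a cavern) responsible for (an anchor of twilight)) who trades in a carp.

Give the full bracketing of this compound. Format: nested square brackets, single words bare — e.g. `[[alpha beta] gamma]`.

Whole compound: head "tanner" (specifically "twilight anchor cavern marsh tanner"), modifier "carp".
Inside "twilight anchor cavern marsh tanner": head "tanner" (specifically "cavern marsh tanner"), modifier "twilight anchor".
Inside "twilight anchor": head "anchor", modifier "twilight".
Inside "cavern marsh tanner": head "tanner" (specifically "marsh tanner"), modifier "cavern".
Inside "marsh tanner": head "tanner", modifier "marsh".
Assembled: [carp [[twilight anchor] [cavern [marsh tanner]]]].

[carp [[twilight anchor] [cavern [marsh tanner]]]]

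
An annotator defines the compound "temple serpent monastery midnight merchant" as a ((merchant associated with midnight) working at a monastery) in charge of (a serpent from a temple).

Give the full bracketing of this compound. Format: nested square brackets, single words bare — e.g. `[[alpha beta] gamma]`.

[[temple serpent] [monastery [midnight merchant]]]

At the top level: head "merchant" (specifically "monastery midnight merchant"); modifier "temple serpent".
Inside "temple serpent": head "serpent", modifier "temple".
Inside "monastery midnight merchant": head "merchant" (specifically "midnight merchant"), modifier "monastery".
Inside "midnight merchant": head "merchant", modifier "midnight".
Assembled: [[temple serpent] [monastery [midnight merchant]]].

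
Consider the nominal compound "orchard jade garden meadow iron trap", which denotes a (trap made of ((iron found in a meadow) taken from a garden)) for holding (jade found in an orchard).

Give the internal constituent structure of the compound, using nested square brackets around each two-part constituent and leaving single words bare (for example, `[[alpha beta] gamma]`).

[[orchard jade] [[garden [meadow iron]] trap]]

The outermost head in the paraphrase is "trap" (specifically "garden meadow iron trap"), modified by "orchard jade".
"orchard jade" → head "jade", modifier "orchard".
"garden meadow iron trap" → head "trap", modifier "garden meadow iron".
"garden meadow iron" → head "iron" (specifically "meadow iron"), modifier "garden".
"meadow iron" → head "iron", modifier "meadow".
Putting it together: [[orchard jade] [[garden [meadow iron]] trap]].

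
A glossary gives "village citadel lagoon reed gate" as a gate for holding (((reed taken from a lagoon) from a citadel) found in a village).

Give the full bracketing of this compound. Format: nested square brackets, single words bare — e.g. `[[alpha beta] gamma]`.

Overall it is a kind of gate; the modifier is "village citadel lagoon reed".
Inside "village citadel lagoon reed": head "reed" (specifically "citadel lagoon reed"), modifier "village".
Inside "citadel lagoon reed": head "reed" (specifically "lagoon reed"), modifier "citadel".
Inside "lagoon reed": head "reed", modifier "lagoon".
Assembled: [[village [citadel [lagoon reed]]] gate].

[[village [citadel [lagoon reed]]] gate]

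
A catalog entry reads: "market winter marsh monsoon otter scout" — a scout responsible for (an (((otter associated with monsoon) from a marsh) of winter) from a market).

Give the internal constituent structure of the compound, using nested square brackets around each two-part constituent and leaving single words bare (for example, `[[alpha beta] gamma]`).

Overall it is a kind of scout; the modifier is "market winter marsh monsoon otter".
"market winter marsh monsoon otter" → head "otter" (specifically "winter marsh monsoon otter"), modifier "market".
"winter marsh monsoon otter" → head "otter" (specifically "marsh monsoon otter"), modifier "winter".
"marsh monsoon otter" → head "otter" (specifically "monsoon otter"), modifier "marsh".
"monsoon otter" → head "otter", modifier "monsoon".
So the structure is [[market [winter [marsh [monsoon otter]]]] scout].

[[market [winter [marsh [monsoon otter]]]] scout]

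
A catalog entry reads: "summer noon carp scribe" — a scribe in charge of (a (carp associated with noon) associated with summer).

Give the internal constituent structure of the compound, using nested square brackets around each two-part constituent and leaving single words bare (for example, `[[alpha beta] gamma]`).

The outermost head in the paraphrase is "scribe", modified by "summer noon carp".
Inside "summer noon carp": head "carp" (specifically "noon carp"), modifier "summer".
Inside "noon carp": head "carp", modifier "noon".
Assembled: [[summer [noon carp]] scribe].

[[summer [noon carp]] scribe]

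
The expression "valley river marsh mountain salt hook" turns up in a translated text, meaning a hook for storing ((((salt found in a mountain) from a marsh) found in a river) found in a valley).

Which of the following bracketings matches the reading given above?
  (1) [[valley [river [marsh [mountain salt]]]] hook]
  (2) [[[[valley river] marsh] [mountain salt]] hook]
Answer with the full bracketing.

[[valley [river [marsh [mountain salt]]]] hook]

The paraphrase's head is the "hook" part ("hook"); its modifier is "valley river marsh mountain salt".
That top-level split, carried through the inner groups, gives [[valley [river [marsh [mountain salt]]]] hook].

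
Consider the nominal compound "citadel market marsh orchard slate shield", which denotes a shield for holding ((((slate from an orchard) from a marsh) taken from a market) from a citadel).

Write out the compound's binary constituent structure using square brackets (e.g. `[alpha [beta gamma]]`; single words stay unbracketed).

[[citadel [market [marsh [orchard slate]]]] shield]

Overall it is a kind of shield; the modifier is "citadel market marsh orchard slate".
Inside "citadel market marsh orchard slate": head "slate" (specifically "market marsh orchard slate"), modifier "citadel".
Inside "market marsh orchard slate": head "slate" (specifically "marsh orchard slate"), modifier "market".
Inside "marsh orchard slate": head "slate" (specifically "orchard slate"), modifier "marsh".
Inside "orchard slate": head "slate", modifier "orchard".
Putting it together: [[citadel [market [marsh [orchard slate]]]] shield].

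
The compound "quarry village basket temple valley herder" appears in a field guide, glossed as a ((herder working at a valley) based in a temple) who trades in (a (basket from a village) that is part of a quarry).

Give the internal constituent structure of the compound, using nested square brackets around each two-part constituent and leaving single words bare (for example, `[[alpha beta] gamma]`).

At the top level: head "herder" (specifically "temple valley herder"); modifier "quarry village basket".
Inside "quarry village basket": head "basket" (specifically "village basket"), modifier "quarry".
Inside "village basket": head "basket", modifier "village".
Inside "temple valley herder": head "herder" (specifically "valley herder"), modifier "temple".
Inside "valley herder": head "herder", modifier "valley".
Putting it together: [[quarry [village basket]] [temple [valley herder]]].

[[quarry [village basket]] [temple [valley herder]]]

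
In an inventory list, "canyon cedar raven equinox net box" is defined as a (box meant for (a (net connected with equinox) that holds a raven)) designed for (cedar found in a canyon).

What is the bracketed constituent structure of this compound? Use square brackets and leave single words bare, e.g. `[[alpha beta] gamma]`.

[[canyon cedar] [[raven [equinox net]] box]]

At the top level: head "box" (specifically "raven equinox net box"); modifier "canyon cedar".
Within "canyon cedar", the head is "cedar" and the modifier is "canyon".
Within "raven equinox net box", the head is "box" and the modifier is "raven equinox net".
Within "raven equinox net", the head is "net" (specifically "equinox net") and the modifier is "raven".
Within "equinox net", the head is "net" and the modifier is "equinox".
Putting it together: [[canyon cedar] [[raven [equinox net]] box]].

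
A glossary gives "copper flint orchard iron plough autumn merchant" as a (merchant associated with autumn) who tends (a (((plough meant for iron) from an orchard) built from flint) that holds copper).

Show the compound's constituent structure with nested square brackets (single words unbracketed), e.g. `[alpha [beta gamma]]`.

[[copper [flint [orchard [iron plough]]]] [autumn merchant]]

Whole compound: head "merchant" (specifically "autumn merchant"), modifier "copper flint orchard iron plough".
Within "copper flint orchard iron plough", the head is "plough" (specifically "flint orchard iron plough") and the modifier is "copper".
Within "flint orchard iron plough", the head is "plough" (specifically "orchard iron plough") and the modifier is "flint".
Within "orchard iron plough", the head is "plough" (specifically "iron plough") and the modifier is "orchard".
Within "iron plough", the head is "plough" and the modifier is "iron".
Within "autumn merchant", the head is "merchant" and the modifier is "autumn".
Assembled: [[copper [flint [orchard [iron plough]]]] [autumn merchant]].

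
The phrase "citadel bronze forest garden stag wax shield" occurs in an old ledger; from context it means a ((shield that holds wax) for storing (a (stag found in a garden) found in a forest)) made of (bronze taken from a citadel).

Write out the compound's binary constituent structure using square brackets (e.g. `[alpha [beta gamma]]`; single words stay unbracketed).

[[citadel bronze] [[forest [garden stag]] [wax shield]]]

Overall it is a kind of shield (specifically "forest garden stag wax shield"); the modifier is "citadel bronze".
Within "citadel bronze", the head is "bronze" and the modifier is "citadel".
Within "forest garden stag wax shield", the head is "shield" (specifically "wax shield") and the modifier is "forest garden stag".
Within "forest garden stag", the head is "stag" (specifically "garden stag") and the modifier is "forest".
Within "garden stag", the head is "stag" and the modifier is "garden".
Within "wax shield", the head is "shield" and the modifier is "wax".
Assembled: [[citadel bronze] [[forest [garden stag]] [wax shield]]].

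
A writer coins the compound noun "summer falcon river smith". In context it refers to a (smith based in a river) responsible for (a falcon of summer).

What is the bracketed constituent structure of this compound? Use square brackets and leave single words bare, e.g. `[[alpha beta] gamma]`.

The outermost head in the paraphrase is "smith" (specifically "river smith"), modified by "summer falcon".
"summer falcon" → head "falcon", modifier "summer".
"river smith" → head "smith", modifier "river".
Assembled: [[summer falcon] [river smith]].

[[summer falcon] [river smith]]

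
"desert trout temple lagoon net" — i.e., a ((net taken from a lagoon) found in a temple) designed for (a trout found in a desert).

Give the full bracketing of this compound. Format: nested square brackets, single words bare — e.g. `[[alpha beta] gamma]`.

[[desert trout] [temple [lagoon net]]]

The outermost head in the paraphrase is "net" (specifically "temple lagoon net"), modified by "desert trout".
"desert trout" → head "trout", modifier "desert".
"temple lagoon net" → head "net" (specifically "lagoon net"), modifier "temple".
"lagoon net" → head "net", modifier "lagoon".
So the structure is [[desert trout] [temple [lagoon net]]].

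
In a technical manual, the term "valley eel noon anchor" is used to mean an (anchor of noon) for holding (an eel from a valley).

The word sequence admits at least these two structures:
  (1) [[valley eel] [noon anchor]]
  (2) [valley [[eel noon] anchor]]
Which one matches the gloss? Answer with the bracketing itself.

The paraphrase's head is the "anchor" part ("noon anchor"); its modifier is "valley eel".
That top-level split, carried through the inner groups, gives [[valley eel] [noon anchor]].

[[valley eel] [noon anchor]]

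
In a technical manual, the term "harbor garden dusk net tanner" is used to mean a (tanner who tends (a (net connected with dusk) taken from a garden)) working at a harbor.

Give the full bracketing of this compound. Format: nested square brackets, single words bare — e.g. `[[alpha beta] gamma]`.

[harbor [[garden [dusk net]] tanner]]

At the top level: head "tanner" (specifically "garden dusk net tanner"); modifier "harbor".
Within "garden dusk net tanner", the head is "tanner" and the modifier is "garden dusk net".
Within "garden dusk net", the head is "net" (specifically "dusk net") and the modifier is "garden".
Within "dusk net", the head is "net" and the modifier is "dusk".
Putting it together: [harbor [[garden [dusk net]] tanner]].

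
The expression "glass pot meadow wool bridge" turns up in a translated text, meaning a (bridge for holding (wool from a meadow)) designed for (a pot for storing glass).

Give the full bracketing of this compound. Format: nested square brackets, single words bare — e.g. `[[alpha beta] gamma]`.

Whole compound: head "bridge" (specifically "meadow wool bridge"), modifier "glass pot".
Inside "glass pot": head "pot", modifier "glass".
Inside "meadow wool bridge": head "bridge", modifier "meadow wool".
Inside "meadow wool": head "wool", modifier "meadow".
So the structure is [[glass pot] [[meadow wool] bridge]].

[[glass pot] [[meadow wool] bridge]]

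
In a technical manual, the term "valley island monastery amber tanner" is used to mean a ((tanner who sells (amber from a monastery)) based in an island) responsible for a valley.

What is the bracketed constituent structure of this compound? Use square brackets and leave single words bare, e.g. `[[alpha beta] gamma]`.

[valley [island [[monastery amber] tanner]]]

At the top level: head "tanner" (specifically "island monastery amber tanner"); modifier "valley".
Inside "island monastery amber tanner": head "tanner" (specifically "monastery amber tanner"), modifier "island".
Inside "monastery amber tanner": head "tanner", modifier "monastery amber".
Inside "monastery amber": head "amber", modifier "monastery".
Putting it together: [valley [island [[monastery amber] tanner]]].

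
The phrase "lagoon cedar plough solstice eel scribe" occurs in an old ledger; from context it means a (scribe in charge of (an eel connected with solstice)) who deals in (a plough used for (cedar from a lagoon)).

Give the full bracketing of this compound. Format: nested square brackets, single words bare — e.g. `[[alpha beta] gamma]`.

[[[lagoon cedar] plough] [[solstice eel] scribe]]

Overall it is a kind of scribe (specifically "solstice eel scribe"); the modifier is "lagoon cedar plough".
Within "lagoon cedar plough", the head is "plough" and the modifier is "lagoon cedar".
Within "lagoon cedar", the head is "cedar" and the modifier is "lagoon".
Within "solstice eel scribe", the head is "scribe" and the modifier is "solstice eel".
Within "solstice eel", the head is "eel" and the modifier is "solstice".
Assembled: [[[lagoon cedar] plough] [[solstice eel] scribe]].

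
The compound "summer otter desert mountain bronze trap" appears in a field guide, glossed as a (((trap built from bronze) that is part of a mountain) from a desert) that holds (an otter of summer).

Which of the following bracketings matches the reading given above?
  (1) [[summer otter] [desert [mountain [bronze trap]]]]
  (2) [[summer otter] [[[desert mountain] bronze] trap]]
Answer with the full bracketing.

The paraphrase's head is the "trap" part ("desert mountain bronze trap"); its modifier is "summer otter".
That top-level split, carried through the inner groups, gives [[summer otter] [desert [mountain [bronze trap]]]].

[[summer otter] [desert [mountain [bronze trap]]]]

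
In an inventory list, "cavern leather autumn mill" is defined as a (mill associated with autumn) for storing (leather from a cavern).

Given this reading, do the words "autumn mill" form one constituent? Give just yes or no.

yes

The paraphrase groups the words so that "autumn mill" is one unit: it corresponds to a single parenthesized sub-phrase.
The full structure is [[cavern leather] [autumn mill]], in which [autumn mill] is a constituent.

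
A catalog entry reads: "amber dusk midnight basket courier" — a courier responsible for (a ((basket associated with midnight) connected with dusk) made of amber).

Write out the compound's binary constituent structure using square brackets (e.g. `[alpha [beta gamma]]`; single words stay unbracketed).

[[amber [dusk [midnight basket]]] courier]

Whole compound: head "courier", modifier "amber dusk midnight basket".
Inside "amber dusk midnight basket": head "basket" (specifically "dusk midnight basket"), modifier "amber".
Inside "dusk midnight basket": head "basket" (specifically "midnight basket"), modifier "dusk".
Inside "midnight basket": head "basket", modifier "midnight".
Putting it together: [[amber [dusk [midnight basket]]] courier].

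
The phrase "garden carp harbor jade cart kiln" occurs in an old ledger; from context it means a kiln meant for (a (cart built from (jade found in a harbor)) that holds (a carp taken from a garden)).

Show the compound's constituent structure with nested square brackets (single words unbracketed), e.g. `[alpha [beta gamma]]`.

[[[garden carp] [[harbor jade] cart]] kiln]

At the top level: head "kiln"; modifier "garden carp harbor jade cart".
Inside "garden carp harbor jade cart": head "cart" (specifically "harbor jade cart"), modifier "garden carp".
Inside "garden carp": head "carp", modifier "garden".
Inside "harbor jade cart": head "cart", modifier "harbor jade".
Inside "harbor jade": head "jade", modifier "harbor".
Putting it together: [[[garden carp] [[harbor jade] cart]] kiln].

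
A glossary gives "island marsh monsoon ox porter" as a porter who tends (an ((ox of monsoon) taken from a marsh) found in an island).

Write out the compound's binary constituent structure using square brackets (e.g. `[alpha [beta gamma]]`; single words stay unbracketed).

Whole compound: head "porter", modifier "island marsh monsoon ox".
Inside "island marsh monsoon ox": head "ox" (specifically "marsh monsoon ox"), modifier "island".
Inside "marsh monsoon ox": head "ox" (specifically "monsoon ox"), modifier "marsh".
Inside "monsoon ox": head "ox", modifier "monsoon".
Assembled: [[island [marsh [monsoon ox]]] porter].

[[island [marsh [monsoon ox]]] porter]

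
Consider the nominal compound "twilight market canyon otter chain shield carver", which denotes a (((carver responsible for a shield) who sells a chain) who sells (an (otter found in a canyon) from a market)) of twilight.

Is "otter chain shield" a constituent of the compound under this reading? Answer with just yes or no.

no

The top-level split is [twilight] [market canyon otter chain shield carver]; the full structure is [twilight [[market [canyon otter]] [chain [shield carver]]]].
"otter chain shield" straddles a constituent boundary, so it is not a single unit.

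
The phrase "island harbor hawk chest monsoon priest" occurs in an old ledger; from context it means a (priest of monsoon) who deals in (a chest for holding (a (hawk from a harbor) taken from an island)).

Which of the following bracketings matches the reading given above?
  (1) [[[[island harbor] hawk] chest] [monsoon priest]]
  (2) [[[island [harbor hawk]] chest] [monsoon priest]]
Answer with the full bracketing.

The paraphrase's head is the "priest" part ("monsoon priest"); its modifier is "island harbor hawk chest".
That top-level split, carried through the inner groups, gives [[[island [harbor hawk]] chest] [monsoon priest]].

[[[island [harbor hawk]] chest] [monsoon priest]]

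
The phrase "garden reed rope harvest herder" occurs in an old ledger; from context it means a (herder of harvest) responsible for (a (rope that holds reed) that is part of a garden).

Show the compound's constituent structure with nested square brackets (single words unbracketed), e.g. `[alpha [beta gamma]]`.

[[garden [reed rope]] [harvest herder]]

The outermost head in the paraphrase is "herder" (specifically "harvest herder"), modified by "garden reed rope".
Within "garden reed rope", the head is "rope" (specifically "reed rope") and the modifier is "garden".
Within "reed rope", the head is "rope" and the modifier is "reed".
Within "harvest herder", the head is "herder" and the modifier is "harvest".
So the structure is [[garden [reed rope]] [harvest herder]].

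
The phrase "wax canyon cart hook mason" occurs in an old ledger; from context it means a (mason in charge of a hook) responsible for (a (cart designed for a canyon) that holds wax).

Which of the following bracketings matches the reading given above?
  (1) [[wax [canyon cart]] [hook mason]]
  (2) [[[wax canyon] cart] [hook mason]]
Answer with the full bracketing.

[[wax [canyon cart]] [hook mason]]

The paraphrase's head is the "mason" part ("hook mason"); its modifier is "wax canyon cart".
That top-level split, carried through the inner groups, gives [[wax [canyon cart]] [hook mason]].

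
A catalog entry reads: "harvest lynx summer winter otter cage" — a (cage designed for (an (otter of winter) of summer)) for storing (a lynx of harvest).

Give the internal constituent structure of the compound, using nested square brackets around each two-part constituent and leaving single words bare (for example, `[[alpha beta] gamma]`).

[[harvest lynx] [[summer [winter otter]] cage]]

The outermost head in the paraphrase is "cage" (specifically "summer winter otter cage"), modified by "harvest lynx".
Within "harvest lynx", the head is "lynx" and the modifier is "harvest".
Within "summer winter otter cage", the head is "cage" and the modifier is "summer winter otter".
Within "summer winter otter", the head is "otter" (specifically "winter otter") and the modifier is "summer".
Within "winter otter", the head is "otter" and the modifier is "winter".
Putting it together: [[harvest lynx] [[summer [winter otter]] cage]].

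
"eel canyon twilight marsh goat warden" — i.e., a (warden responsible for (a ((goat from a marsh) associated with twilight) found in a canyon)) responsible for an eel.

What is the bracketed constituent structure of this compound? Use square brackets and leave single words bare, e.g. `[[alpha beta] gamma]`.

[eel [[canyon [twilight [marsh goat]]] warden]]

At the top level: head "warden" (specifically "canyon twilight marsh goat warden"); modifier "eel".
Inside "canyon twilight marsh goat warden": head "warden", modifier "canyon twilight marsh goat".
Inside "canyon twilight marsh goat": head "goat" (specifically "twilight marsh goat"), modifier "canyon".
Inside "twilight marsh goat": head "goat" (specifically "marsh goat"), modifier "twilight".
Inside "marsh goat": head "goat", modifier "marsh".
So the structure is [eel [[canyon [twilight [marsh goat]]] warden]].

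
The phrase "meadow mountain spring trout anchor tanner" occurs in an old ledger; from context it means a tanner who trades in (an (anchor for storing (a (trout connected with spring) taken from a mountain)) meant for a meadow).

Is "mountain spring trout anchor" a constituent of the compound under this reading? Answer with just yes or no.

The paraphrase groups the words so that "mountain spring trout anchor" is one unit: it corresponds to a single parenthesized sub-phrase.
The full structure is [[meadow [[mountain [spring trout]] anchor]] tanner], in which [mountain spring trout anchor] is a constituent.

yes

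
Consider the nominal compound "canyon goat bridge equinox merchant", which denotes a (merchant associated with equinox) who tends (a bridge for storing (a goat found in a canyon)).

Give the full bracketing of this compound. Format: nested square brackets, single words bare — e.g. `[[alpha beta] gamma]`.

At the top level: head "merchant" (specifically "equinox merchant"); modifier "canyon goat bridge".
"canyon goat bridge" → head "bridge", modifier "canyon goat".
"canyon goat" → head "goat", modifier "canyon".
"equinox merchant" → head "merchant", modifier "equinox".
So the structure is [[[canyon goat] bridge] [equinox merchant]].

[[[canyon goat] bridge] [equinox merchant]]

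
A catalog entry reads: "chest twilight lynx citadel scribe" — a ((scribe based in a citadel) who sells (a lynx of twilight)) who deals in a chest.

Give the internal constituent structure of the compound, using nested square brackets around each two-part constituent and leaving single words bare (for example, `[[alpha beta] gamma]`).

[chest [[twilight lynx] [citadel scribe]]]

At the top level: head "scribe" (specifically "twilight lynx citadel scribe"); modifier "chest".
Inside "twilight lynx citadel scribe": head "scribe" (specifically "citadel scribe"), modifier "twilight lynx".
Inside "twilight lynx": head "lynx", modifier "twilight".
Inside "citadel scribe": head "scribe", modifier "citadel".
So the structure is [chest [[twilight lynx] [citadel scribe]]].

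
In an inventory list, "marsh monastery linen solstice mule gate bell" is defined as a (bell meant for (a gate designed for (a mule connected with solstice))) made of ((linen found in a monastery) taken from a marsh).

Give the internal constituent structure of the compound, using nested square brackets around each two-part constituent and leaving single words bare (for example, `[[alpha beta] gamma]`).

[[marsh [monastery linen]] [[[solstice mule] gate] bell]]

Whole compound: head "bell" (specifically "solstice mule gate bell"), modifier "marsh monastery linen".
Inside "marsh monastery linen": head "linen" (specifically "monastery linen"), modifier "marsh".
Inside "monastery linen": head "linen", modifier "monastery".
Inside "solstice mule gate bell": head "bell", modifier "solstice mule gate".
Inside "solstice mule gate": head "gate", modifier "solstice mule".
Inside "solstice mule": head "mule", modifier "solstice".
So the structure is [[marsh [monastery linen]] [[[solstice mule] gate] bell]].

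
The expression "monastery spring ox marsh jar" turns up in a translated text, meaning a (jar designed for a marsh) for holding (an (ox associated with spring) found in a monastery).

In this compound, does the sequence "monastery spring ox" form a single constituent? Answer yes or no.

yes

The paraphrase groups the words so that "monastery spring ox" is one unit: it corresponds to a single parenthesized sub-phrase.
The full structure is [[monastery [spring ox]] [marsh jar]], in which [monastery spring ox] is a constituent.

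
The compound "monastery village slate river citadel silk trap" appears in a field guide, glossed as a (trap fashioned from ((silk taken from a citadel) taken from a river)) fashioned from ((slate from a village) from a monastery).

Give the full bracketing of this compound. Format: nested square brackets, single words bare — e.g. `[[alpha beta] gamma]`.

Whole compound: head "trap" (specifically "river citadel silk trap"), modifier "monastery village slate".
"monastery village slate" → head "slate" (specifically "village slate"), modifier "monastery".
"village slate" → head "slate", modifier "village".
"river citadel silk trap" → head "trap", modifier "river citadel silk".
"river citadel silk" → head "silk" (specifically "citadel silk"), modifier "river".
"citadel silk" → head "silk", modifier "citadel".
So the structure is [[monastery [village slate]] [[river [citadel silk]] trap]].

[[monastery [village slate]] [[river [citadel silk]] trap]]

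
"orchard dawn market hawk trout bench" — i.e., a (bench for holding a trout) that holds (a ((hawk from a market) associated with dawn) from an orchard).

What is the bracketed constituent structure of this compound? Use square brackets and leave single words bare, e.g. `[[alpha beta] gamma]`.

[[orchard [dawn [market hawk]]] [trout bench]]

Overall it is a kind of bench (specifically "trout bench"); the modifier is "orchard dawn market hawk".
Within "orchard dawn market hawk", the head is "hawk" (specifically "dawn market hawk") and the modifier is "orchard".
Within "dawn market hawk", the head is "hawk" (specifically "market hawk") and the modifier is "dawn".
Within "market hawk", the head is "hawk" and the modifier is "market".
Within "trout bench", the head is "bench" and the modifier is "trout".
Putting it together: [[orchard [dawn [market hawk]]] [trout bench]].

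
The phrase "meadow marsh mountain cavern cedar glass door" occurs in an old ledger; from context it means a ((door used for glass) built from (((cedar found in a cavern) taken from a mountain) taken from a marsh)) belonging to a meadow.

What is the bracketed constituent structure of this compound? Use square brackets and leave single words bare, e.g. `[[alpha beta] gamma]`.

[meadow [[marsh [mountain [cavern cedar]]] [glass door]]]

The outermost head in the paraphrase is "door" (specifically "marsh mountain cavern cedar glass door"), modified by "meadow".
Inside "marsh mountain cavern cedar glass door": head "door" (specifically "glass door"), modifier "marsh mountain cavern cedar".
Inside "marsh mountain cavern cedar": head "cedar" (specifically "mountain cavern cedar"), modifier "marsh".
Inside "mountain cavern cedar": head "cedar" (specifically "cavern cedar"), modifier "mountain".
Inside "cavern cedar": head "cedar", modifier "cavern".
Inside "glass door": head "door", modifier "glass".
Putting it together: [meadow [[marsh [mountain [cavern cedar]]] [glass door]]].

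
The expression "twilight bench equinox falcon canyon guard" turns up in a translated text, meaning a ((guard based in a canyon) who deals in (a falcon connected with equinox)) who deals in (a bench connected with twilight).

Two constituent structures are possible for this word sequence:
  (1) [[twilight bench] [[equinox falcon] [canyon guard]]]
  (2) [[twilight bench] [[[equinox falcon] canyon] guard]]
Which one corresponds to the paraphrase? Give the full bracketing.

[[twilight bench] [[equinox falcon] [canyon guard]]]

The paraphrase's head is the "guard" part ("equinox falcon canyon guard"); its modifier is "twilight bench".
That top-level split, carried through the inner groups, gives [[twilight bench] [[equinox falcon] [canyon guard]]].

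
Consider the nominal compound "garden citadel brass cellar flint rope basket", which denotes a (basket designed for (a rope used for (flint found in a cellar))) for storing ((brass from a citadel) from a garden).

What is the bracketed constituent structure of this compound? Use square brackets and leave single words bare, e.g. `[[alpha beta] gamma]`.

[[garden [citadel brass]] [[[cellar flint] rope] basket]]

At the top level: head "basket" (specifically "cellar flint rope basket"); modifier "garden citadel brass".
"garden citadel brass" → head "brass" (specifically "citadel brass"), modifier "garden".
"citadel brass" → head "brass", modifier "citadel".
"cellar flint rope basket" → head "basket", modifier "cellar flint rope".
"cellar flint rope" → head "rope", modifier "cellar flint".
"cellar flint" → head "flint", modifier "cellar".
So the structure is [[garden [citadel brass]] [[[cellar flint] rope] basket]].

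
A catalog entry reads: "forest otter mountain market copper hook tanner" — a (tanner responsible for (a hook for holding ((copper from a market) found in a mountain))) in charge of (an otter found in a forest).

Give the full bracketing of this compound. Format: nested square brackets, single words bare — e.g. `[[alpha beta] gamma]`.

[[forest otter] [[[mountain [market copper]] hook] tanner]]

Whole compound: head "tanner" (specifically "mountain market copper hook tanner"), modifier "forest otter".
Within "forest otter", the head is "otter" and the modifier is "forest".
Within "mountain market copper hook tanner", the head is "tanner" and the modifier is "mountain market copper hook".
Within "mountain market copper hook", the head is "hook" and the modifier is "mountain market copper".
Within "mountain market copper", the head is "copper" (specifically "market copper") and the modifier is "mountain".
Within "market copper", the head is "copper" and the modifier is "market".
Putting it together: [[forest otter] [[[mountain [market copper]] hook] tanner]].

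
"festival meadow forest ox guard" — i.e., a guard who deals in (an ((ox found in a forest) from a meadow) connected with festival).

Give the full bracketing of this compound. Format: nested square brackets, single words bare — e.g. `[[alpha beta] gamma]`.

[[festival [meadow [forest ox]]] guard]

Whole compound: head "guard", modifier "festival meadow forest ox".
Inside "festival meadow forest ox": head "ox" (specifically "meadow forest ox"), modifier "festival".
Inside "meadow forest ox": head "ox" (specifically "forest ox"), modifier "meadow".
Inside "forest ox": head "ox", modifier "forest".
Assembled: [[festival [meadow [forest ox]]] guard].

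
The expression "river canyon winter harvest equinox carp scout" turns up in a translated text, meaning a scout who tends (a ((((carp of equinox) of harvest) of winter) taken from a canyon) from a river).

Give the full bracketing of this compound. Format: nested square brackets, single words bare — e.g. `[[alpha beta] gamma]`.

[[river [canyon [winter [harvest [equinox carp]]]]] scout]

Whole compound: head "scout", modifier "river canyon winter harvest equinox carp".
"river canyon winter harvest equinox carp" → head "carp" (specifically "canyon winter harvest equinox carp"), modifier "river".
"canyon winter harvest equinox carp" → head "carp" (specifically "winter harvest equinox carp"), modifier "canyon".
"winter harvest equinox carp" → head "carp" (specifically "harvest equinox carp"), modifier "winter".
"harvest equinox carp" → head "carp" (specifically "equinox carp"), modifier "harvest".
"equinox carp" → head "carp", modifier "equinox".
Assembled: [[river [canyon [winter [harvest [equinox carp]]]]] scout].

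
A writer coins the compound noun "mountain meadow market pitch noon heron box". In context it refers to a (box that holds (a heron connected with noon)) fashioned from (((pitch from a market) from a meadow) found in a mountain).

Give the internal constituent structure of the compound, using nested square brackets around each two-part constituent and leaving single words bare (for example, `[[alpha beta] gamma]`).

[[mountain [meadow [market pitch]]] [[noon heron] box]]

The outermost head in the paraphrase is "box" (specifically "noon heron box"), modified by "mountain meadow market pitch".
"mountain meadow market pitch" → head "pitch" (specifically "meadow market pitch"), modifier "mountain".
"meadow market pitch" → head "pitch" (specifically "market pitch"), modifier "meadow".
"market pitch" → head "pitch", modifier "market".
"noon heron box" → head "box", modifier "noon heron".
"noon heron" → head "heron", modifier "noon".
Assembled: [[mountain [meadow [market pitch]]] [[noon heron] box]].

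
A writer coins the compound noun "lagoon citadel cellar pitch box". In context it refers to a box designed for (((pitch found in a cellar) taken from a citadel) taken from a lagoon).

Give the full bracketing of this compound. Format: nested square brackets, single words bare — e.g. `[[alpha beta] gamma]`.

[[lagoon [citadel [cellar pitch]]] box]

The outermost head in the paraphrase is "box", modified by "lagoon citadel cellar pitch".
Within "lagoon citadel cellar pitch", the head is "pitch" (specifically "citadel cellar pitch") and the modifier is "lagoon".
Within "citadel cellar pitch", the head is "pitch" (specifically "cellar pitch") and the modifier is "citadel".
Within "cellar pitch", the head is "pitch" and the modifier is "cellar".
Putting it together: [[lagoon [citadel [cellar pitch]]] box].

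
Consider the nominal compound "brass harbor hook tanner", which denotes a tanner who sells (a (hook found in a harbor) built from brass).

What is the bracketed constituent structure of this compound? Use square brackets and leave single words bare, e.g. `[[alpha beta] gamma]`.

[[brass [harbor hook]] tanner]

The outermost head in the paraphrase is "tanner", modified by "brass harbor hook".
Inside "brass harbor hook": head "hook" (specifically "harbor hook"), modifier "brass".
Inside "harbor hook": head "hook", modifier "harbor".
So the structure is [[brass [harbor hook]] tanner].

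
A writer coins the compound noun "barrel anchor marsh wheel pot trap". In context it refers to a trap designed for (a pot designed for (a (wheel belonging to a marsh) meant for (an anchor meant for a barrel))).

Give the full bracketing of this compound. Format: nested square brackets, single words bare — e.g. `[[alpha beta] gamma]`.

[[[[barrel anchor] [marsh wheel]] pot] trap]

The outermost head in the paraphrase is "trap", modified by "barrel anchor marsh wheel pot".
"barrel anchor marsh wheel pot" → head "pot", modifier "barrel anchor marsh wheel".
"barrel anchor marsh wheel" → head "wheel" (specifically "marsh wheel"), modifier "barrel anchor".
"barrel anchor" → head "anchor", modifier "barrel".
"marsh wheel" → head "wheel", modifier "marsh".
Putting it together: [[[[barrel anchor] [marsh wheel]] pot] trap].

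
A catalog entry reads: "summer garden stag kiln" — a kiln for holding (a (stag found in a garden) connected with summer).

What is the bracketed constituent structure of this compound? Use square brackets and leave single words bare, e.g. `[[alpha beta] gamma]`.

Overall it is a kind of kiln; the modifier is "summer garden stag".
"summer garden stag" → head "stag" (specifically "garden stag"), modifier "summer".
"garden stag" → head "stag", modifier "garden".
Putting it together: [[summer [garden stag]] kiln].

[[summer [garden stag]] kiln]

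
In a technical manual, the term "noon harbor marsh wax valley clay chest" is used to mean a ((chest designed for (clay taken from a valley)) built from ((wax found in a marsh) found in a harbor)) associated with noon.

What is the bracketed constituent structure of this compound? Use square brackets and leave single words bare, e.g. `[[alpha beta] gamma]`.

[noon [[harbor [marsh wax]] [[valley clay] chest]]]

At the top level: head "chest" (specifically "harbor marsh wax valley clay chest"); modifier "noon".
Within "harbor marsh wax valley clay chest", the head is "chest" (specifically "valley clay chest") and the modifier is "harbor marsh wax".
Within "harbor marsh wax", the head is "wax" (specifically "marsh wax") and the modifier is "harbor".
Within "marsh wax", the head is "wax" and the modifier is "marsh".
Within "valley clay chest", the head is "chest" and the modifier is "valley clay".
Within "valley clay", the head is "clay" and the modifier is "valley".
So the structure is [noon [[harbor [marsh wax]] [[valley clay] chest]]].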